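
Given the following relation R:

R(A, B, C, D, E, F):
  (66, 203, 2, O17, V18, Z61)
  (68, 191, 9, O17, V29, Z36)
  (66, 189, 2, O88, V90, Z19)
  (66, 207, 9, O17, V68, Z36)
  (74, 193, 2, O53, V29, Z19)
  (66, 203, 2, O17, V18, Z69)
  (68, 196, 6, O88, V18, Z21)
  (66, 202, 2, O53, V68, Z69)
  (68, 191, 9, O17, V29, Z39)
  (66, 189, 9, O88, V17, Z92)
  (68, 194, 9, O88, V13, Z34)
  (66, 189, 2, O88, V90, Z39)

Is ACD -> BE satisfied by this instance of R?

(A=66, C=2, D=O17): 2 rows → {B,E} = (203, V18), (203, V18) ✓
(A=68, C=9, D=O17): 2 rows → {B,E} = (191, V29), (191, V29) ✓
(A=66, C=2, D=O88): 2 rows → {B,E} = (189, V90), (189, V90) ✓
(A=66, C=9, D=O17): 1 row → {B,E} = (207, V68) ✓
(A=74, C=2, D=O53): 1 row → {B,E} = (193, V29) ✓
(A=68, C=6, D=O88): 1 row → {B,E} = (196, V18) ✓
(A=66, C=2, D=O53): 1 row → {B,E} = (202, V68) ✓
(A=66, C=9, D=O88): 1 row → {B,E} = (189, V17) ✓
(A=68, C=9, D=O88): 1 row → {B,E} = (194, V13) ✓
Every ACD value is associated with a single BE value, so ACD -> BE holds.

Yes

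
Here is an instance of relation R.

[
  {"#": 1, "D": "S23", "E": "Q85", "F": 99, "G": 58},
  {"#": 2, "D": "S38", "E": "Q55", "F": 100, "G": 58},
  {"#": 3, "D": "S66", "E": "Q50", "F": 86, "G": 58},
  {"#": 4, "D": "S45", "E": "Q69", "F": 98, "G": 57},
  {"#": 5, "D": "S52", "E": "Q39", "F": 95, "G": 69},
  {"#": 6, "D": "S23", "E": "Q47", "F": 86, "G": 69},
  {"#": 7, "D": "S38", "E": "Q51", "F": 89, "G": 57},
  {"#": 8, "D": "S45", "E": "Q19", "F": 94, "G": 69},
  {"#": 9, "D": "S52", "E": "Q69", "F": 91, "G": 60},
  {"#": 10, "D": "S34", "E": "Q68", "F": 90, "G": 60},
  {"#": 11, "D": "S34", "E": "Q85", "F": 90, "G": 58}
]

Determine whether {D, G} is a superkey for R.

Yes

All 11 rows have distinct {D, G} values, so {D, G} → (all attributes) holds and {D, G} is a superkey.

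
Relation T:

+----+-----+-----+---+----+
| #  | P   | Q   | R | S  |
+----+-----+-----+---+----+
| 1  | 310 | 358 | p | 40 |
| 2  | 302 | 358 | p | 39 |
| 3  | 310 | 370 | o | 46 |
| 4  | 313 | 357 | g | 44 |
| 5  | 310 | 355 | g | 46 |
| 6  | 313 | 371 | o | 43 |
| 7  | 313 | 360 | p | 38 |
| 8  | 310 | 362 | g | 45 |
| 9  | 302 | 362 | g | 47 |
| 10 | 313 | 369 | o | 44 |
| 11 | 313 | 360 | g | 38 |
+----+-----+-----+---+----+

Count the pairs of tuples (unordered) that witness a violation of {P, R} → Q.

(P=313, R=g): violating pairs (4,11) — 1 pair.
(P=310, R=g): violating pairs (5,8) — 1 pair.
(P=313, R=o): violating pairs (6,10) — 1 pair.

3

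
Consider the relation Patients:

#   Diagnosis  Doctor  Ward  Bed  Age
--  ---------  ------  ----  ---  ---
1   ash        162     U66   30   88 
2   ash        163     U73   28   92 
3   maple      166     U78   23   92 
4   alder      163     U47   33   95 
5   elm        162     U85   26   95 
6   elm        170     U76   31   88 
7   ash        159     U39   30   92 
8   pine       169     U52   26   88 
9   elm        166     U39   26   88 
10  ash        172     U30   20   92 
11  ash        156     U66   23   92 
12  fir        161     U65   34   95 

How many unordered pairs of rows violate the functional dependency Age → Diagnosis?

Age=88: violating pairs (1,6), (1,8), (1,9), (6,8), (8,9) — 5 pairs.
Age=92: violating pairs (2,3), (3,7), (3,10), (3,11) — 4 pairs.
Age=95: violating pairs (4,5), (4,12), (5,12) — 3 pairs.

12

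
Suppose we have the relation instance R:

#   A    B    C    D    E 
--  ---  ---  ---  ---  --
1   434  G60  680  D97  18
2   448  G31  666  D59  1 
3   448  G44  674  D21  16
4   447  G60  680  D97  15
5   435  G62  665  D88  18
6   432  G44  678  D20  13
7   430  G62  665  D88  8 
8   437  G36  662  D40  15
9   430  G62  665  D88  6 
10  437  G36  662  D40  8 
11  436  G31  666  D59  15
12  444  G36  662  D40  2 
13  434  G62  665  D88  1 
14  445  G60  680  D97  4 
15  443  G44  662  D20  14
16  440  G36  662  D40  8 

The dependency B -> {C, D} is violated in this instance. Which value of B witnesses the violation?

G44

B=G60: rows 1, 4, 14 → {C,D} = (680, D97), (680, D97), (680, D97) ✓
B=G31: rows 2, 11 → {C,D} = (666, D59), (666, D59) ✓
B=G44: rows 3, 6, 15 → {C,D} takes values {(674, D21), (678, D20), (662, D20)} — violation
B=G62: rows 5, 7, 9, 13 → {C,D} = (665, D88), (665, D88), (665, D88), (665, D88) ✓
B=G36: rows 8, 10, 12, 16 → {C,D} = (662, D40), (662, D40), (662, D40), (662, D40) ✓
The only B value with inconsistent RHS is B=G44.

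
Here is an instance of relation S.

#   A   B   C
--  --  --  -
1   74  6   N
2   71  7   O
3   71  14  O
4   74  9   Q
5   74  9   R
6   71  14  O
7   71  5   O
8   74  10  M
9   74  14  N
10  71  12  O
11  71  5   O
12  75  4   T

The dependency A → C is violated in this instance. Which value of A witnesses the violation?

74

A=74: rows 1, 4, 5, 8, 9 → C takes values {N, Q, R, M} — violation
A=71: rows 2, 3, 6, 7, 10, 11 → C = O, O, O, O, O, O ✓
A=75: row 12 → C = T ✓
The only A value with inconsistent C is A=74.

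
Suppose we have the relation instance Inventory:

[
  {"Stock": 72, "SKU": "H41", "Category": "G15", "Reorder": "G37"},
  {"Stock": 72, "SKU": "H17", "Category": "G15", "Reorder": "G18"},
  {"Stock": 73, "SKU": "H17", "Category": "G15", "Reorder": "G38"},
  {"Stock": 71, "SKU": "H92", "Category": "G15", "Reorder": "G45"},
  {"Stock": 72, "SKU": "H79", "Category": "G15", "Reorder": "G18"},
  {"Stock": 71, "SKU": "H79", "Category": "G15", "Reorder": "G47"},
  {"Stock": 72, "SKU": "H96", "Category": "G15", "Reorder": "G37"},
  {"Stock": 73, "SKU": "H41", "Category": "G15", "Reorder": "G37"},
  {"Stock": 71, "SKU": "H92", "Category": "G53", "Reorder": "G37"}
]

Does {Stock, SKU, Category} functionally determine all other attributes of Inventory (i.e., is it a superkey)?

Yes

All 9 rows have distinct {Stock, SKU, Category} values, so {Stock, SKU, Category} → (all attributes) holds and {Stock, SKU, Category} is a superkey.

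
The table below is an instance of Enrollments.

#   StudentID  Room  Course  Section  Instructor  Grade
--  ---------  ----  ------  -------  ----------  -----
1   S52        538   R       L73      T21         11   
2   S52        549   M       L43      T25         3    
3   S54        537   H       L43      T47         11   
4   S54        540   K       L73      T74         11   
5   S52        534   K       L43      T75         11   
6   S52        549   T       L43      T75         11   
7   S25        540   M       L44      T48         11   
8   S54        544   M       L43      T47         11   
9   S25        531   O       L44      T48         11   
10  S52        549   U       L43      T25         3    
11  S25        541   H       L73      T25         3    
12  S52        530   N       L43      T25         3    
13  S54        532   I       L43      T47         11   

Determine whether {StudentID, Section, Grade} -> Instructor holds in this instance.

Yes

(StudentID=S52, Section=L73, Grade=11): row 1 → Instructor = T21 ✓
(StudentID=S52, Section=L43, Grade=3): rows 2, 10, 12 → Instructor = T25, T25, T25 ✓
(StudentID=S54, Section=L43, Grade=11): rows 3, 8, 13 → Instructor = T47, T47, T47 ✓
(StudentID=S54, Section=L73, Grade=11): row 4 → Instructor = T74 ✓
(StudentID=S52, Section=L43, Grade=11): rows 5, 6 → Instructor = T75, T75 ✓
(StudentID=S25, Section=L44, Grade=11): rows 7, 9 → Instructor = T48, T48 ✓
(StudentID=S25, Section=L73, Grade=3): row 11 → Instructor = T25 ✓
Every {StudentID, Section, Grade} value is associated with a single Instructor value, so {StudentID, Section, Grade} -> Instructor holds.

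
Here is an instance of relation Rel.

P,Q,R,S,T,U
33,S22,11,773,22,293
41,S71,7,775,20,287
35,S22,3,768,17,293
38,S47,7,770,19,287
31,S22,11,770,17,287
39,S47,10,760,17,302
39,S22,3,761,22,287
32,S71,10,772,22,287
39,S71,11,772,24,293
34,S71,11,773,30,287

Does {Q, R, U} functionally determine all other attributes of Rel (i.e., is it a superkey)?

All 10 rows have distinct {Q, R, U} values, so {Q, R, U} → (all attributes) holds and {Q, R, U} is a superkey.

Yes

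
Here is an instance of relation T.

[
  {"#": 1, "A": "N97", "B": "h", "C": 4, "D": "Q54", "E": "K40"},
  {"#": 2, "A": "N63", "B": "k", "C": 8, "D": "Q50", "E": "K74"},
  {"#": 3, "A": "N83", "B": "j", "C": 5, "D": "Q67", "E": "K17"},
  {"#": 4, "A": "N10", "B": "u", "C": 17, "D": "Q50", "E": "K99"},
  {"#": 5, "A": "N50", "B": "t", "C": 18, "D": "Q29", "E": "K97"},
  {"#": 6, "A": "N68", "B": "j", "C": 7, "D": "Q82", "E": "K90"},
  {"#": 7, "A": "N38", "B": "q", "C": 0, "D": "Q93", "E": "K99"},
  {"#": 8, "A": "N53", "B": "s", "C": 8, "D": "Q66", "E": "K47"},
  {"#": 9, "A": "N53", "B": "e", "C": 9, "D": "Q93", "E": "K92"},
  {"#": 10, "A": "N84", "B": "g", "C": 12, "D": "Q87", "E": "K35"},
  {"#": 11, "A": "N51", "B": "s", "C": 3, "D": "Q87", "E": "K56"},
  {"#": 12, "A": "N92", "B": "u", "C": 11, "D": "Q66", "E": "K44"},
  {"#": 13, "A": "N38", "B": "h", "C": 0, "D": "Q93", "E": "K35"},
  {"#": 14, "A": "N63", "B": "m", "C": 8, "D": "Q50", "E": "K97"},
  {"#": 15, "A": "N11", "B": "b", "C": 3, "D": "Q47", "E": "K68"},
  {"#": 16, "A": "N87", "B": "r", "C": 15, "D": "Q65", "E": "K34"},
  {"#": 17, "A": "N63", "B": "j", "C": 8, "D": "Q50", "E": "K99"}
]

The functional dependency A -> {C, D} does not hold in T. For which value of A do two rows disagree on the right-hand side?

N53

A=N97: row 1 → {C,D} = (4, Q54) ✓
A=N63: rows 2, 14, 17 → {C,D} = (8, Q50), (8, Q50), (8, Q50) ✓
A=N83: row 3 → {C,D} = (5, Q67) ✓
A=N10: row 4 → {C,D} = (17, Q50) ✓
A=N50: row 5 → {C,D} = (18, Q29) ✓
A=N68: row 6 → {C,D} = (7, Q82) ✓
A=N38: rows 7, 13 → {C,D} = (0, Q93), (0, Q93) ✓
A=N53: rows 8, 9 → {C,D} takes values {(8, Q66), (9, Q93)} — violation
A=N84: row 10 → {C,D} = (12, Q87) ✓
A=N51: row 11 → {C,D} = (3, Q87) ✓
A=N92: row 12 → {C,D} = (11, Q66) ✓
A=N11: row 15 → {C,D} = (3, Q47) ✓
A=N87: row 16 → {C,D} = (15, Q65) ✓
The only A value with inconsistent RHS is A=N53.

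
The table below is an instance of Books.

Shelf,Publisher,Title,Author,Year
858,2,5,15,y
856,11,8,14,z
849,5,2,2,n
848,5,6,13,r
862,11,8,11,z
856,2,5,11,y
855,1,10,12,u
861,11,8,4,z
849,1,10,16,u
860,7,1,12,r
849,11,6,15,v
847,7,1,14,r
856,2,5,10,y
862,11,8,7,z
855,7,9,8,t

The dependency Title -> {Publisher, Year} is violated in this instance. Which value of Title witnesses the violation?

Title=5: 3 rows → {Publisher,Year} = (2, y), (2, y), (2, y) ✓
Title=8: 4 rows → {Publisher,Year} = (11, z), (11, z), (11, z), (11, z) ✓
Title=2: 1 row → {Publisher,Year} = (5, n) ✓
Title=6: 2 rows → {Publisher,Year} takes values {(5, r), (11, v)} — violation
Title=10: 2 rows → {Publisher,Year} = (1, u), (1, u) ✓
Title=1: 2 rows → {Publisher,Year} = (7, r), (7, r) ✓
Title=9: 1 row → {Publisher,Year} = (7, t) ✓
The only Title value with inconsistent RHS is Title=6.

6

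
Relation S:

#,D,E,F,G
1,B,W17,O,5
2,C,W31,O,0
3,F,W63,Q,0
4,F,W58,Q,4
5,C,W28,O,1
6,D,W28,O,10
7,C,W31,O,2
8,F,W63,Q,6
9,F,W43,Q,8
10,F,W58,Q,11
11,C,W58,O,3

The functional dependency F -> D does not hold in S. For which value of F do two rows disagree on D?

O

F=O: rows 1, 2, 5, 6, 7, 11 → D takes values {B, C, D} — violation
F=Q: rows 3, 4, 8, 9, 10 → D = F, F, F, F, F ✓
The only F value with inconsistent D is F=O.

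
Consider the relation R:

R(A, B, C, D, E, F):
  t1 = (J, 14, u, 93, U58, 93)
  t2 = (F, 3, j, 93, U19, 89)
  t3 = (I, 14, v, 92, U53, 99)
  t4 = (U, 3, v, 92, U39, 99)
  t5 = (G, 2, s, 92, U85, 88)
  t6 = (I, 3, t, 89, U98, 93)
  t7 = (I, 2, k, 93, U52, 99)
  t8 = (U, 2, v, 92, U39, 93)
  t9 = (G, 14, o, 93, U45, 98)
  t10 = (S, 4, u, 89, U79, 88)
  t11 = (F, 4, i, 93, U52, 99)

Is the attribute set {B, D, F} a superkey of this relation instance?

Yes

All 11 rows have distinct {B, D, F} values, so {B, D, F} → (all attributes) holds and {B, D, F} is a superkey.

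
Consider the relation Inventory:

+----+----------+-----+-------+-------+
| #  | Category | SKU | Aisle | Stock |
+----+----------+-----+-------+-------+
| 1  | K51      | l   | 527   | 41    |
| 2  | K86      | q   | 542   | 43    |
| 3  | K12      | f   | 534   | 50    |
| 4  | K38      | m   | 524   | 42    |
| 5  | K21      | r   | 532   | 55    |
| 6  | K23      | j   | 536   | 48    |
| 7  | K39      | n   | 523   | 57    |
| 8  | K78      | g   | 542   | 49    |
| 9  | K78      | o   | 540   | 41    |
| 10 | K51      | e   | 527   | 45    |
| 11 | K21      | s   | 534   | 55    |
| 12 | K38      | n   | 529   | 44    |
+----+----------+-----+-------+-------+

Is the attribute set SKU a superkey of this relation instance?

No

Rows 7 and 12 have the same SKU value SKU=n but are distinct tuples, so SKU does not determine every attribute — not a superkey.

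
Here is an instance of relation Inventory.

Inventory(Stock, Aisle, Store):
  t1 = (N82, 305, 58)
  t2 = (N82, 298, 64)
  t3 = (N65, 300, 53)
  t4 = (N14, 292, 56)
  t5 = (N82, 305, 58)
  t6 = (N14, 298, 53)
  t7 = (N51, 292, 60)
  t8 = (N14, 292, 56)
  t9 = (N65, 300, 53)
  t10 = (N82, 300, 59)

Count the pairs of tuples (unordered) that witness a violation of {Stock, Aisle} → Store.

(Stock=N82, Aisle=305): all 2 rows agree on Store — 0 pairs.
(Stock=N65, Aisle=300): all 2 rows agree on Store — 0 pairs.
(Stock=N14, Aisle=292): all 2 rows agree on Store — 0 pairs.

0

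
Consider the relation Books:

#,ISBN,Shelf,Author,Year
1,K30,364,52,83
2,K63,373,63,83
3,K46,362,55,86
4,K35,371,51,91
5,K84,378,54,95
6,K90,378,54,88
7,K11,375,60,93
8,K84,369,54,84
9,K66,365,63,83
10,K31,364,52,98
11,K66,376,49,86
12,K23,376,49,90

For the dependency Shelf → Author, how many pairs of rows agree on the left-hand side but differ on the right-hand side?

Shelf=364: all 2 rows agree on Author — 0 pairs.
Shelf=378: all 2 rows agree on Author — 0 pairs.
Shelf=376: all 2 rows agree on Author — 0 pairs.

0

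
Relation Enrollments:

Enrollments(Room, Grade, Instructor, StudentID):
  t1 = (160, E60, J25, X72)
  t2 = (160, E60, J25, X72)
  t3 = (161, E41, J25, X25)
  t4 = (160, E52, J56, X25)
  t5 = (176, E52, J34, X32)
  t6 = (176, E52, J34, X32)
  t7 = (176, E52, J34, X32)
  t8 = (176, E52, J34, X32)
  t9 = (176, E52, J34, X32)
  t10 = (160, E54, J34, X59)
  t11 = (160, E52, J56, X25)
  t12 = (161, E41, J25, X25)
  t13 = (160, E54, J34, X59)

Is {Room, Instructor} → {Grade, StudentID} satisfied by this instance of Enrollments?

(Room=160, Instructor=J25): rows 1, 2 → {Grade,StudentID} = (E60, X72), (E60, X72) ✓
(Room=161, Instructor=J25): rows 3, 12 → {Grade,StudentID} = (E41, X25), (E41, X25) ✓
(Room=160, Instructor=J56): rows 4, 11 → {Grade,StudentID} = (E52, X25), (E52, X25) ✓
(Room=176, Instructor=J34): rows 5, 6, 7, 8, 9 → {Grade,StudentID} = (E52, X32), (E52, X32), (E52, X32), (E52, X32), (E52, X32) ✓
(Room=160, Instructor=J34): rows 10, 13 → {Grade,StudentID} = (E54, X59), (E54, X59) ✓
Every {Room, Instructor} value is associated with a single {Grade, StudentID} value, so {Room, Instructor} → {Grade, StudentID} holds.

Yes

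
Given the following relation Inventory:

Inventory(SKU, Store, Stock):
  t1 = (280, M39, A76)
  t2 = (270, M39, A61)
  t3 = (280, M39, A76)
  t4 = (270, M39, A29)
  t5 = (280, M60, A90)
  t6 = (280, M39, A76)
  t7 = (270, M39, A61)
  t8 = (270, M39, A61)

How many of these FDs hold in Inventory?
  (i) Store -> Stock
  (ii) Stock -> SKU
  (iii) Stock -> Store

2

(i) Store -> Stock: Store=M39: rows 1, 2, 3, 4, 6, 7, 8 → Stock takes values {A76, A61, A29} — violation — fails.
(ii) Stock -> SKU: every LHS value maps to a single RHS value — holds.
(iii) Stock -> Store: every LHS value maps to a single RHS value — holds.
2 of the 3 dependencies hold.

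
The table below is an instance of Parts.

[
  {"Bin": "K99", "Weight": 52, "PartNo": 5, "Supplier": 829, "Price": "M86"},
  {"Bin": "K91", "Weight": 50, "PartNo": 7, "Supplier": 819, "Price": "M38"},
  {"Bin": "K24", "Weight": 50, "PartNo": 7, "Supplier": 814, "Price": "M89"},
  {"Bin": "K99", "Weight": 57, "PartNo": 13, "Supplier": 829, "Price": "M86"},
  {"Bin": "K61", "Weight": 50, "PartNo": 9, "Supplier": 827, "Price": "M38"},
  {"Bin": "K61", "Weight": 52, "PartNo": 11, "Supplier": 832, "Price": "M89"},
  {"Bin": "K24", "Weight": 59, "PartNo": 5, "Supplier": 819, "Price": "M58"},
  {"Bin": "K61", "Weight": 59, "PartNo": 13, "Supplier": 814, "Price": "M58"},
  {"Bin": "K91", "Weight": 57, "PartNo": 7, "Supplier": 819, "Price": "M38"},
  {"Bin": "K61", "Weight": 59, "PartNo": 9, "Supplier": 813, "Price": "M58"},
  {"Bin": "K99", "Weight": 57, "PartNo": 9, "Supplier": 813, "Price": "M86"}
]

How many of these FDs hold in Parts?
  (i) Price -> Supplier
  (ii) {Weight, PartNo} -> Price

0

(i) Price -> Supplier: Price=M86: 3 rows → Supplier takes values {829, 813} — violation; Price=M38: 3 rows → Supplier takes values {819, 827} — violation; Price=M89: 2 rows → Supplier takes values {814, 832} — violation; Price=M58: 3 rows → Supplier takes values {819, 814, 813} — violation — fails.
(ii) {Weight, PartNo} -> Price: (Weight=50, PartNo=7): 2 rows → Price takes values {M38, M89} — violation — fails.
None of the 2 dependencies hold.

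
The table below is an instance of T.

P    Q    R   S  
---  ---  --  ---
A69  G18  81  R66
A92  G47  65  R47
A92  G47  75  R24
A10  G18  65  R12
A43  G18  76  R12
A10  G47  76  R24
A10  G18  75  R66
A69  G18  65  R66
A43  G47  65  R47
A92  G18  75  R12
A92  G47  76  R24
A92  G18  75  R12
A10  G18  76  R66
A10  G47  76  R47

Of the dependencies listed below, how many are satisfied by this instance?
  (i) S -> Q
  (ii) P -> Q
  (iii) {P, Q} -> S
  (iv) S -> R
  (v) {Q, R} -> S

(i) S -> Q: every LHS value maps to a single RHS value — holds.
(ii) P -> Q: P=A92: 5 rows → Q takes values {G47, G18} — violation; P=A10: 5 rows → Q takes values {G18, G47} — violation; P=A43: 2 rows → Q takes values {G18, G47} — violation — fails.
(iii) {P, Q} -> S: (P=A92, Q=G47): 3 rows → S takes values {R47, R24} — violation; (P=A10, Q=G18): 3 rows → S takes values {R12, R66} — violation; (P=A10, Q=G47): 2 rows → S takes values {R24, R47} — violation — fails.
(iv) S -> R: S=R66: 4 rows → R takes values {81, 75, 65, 76} — violation; S=R47: 3 rows → R takes values {65, 76} — violation; S=R24: 3 rows → R takes values {75, 76} — violation; S=R12: 4 rows → R takes values {65, 76, 75} — violation — fails.
(v) {Q, R} -> S: (Q=G18, R=65): 2 rows → S takes values {R12, R66} — violation; (Q=G18, R=76): 2 rows → S takes values {R12, R66} — violation; (Q=G47, R=76): 3 rows → S takes values {R24, R47} — violation; (Q=G18, R=75): 3 rows → S takes values {R66, R12} — violation — fails.
1 of the 5 dependencies holds.

1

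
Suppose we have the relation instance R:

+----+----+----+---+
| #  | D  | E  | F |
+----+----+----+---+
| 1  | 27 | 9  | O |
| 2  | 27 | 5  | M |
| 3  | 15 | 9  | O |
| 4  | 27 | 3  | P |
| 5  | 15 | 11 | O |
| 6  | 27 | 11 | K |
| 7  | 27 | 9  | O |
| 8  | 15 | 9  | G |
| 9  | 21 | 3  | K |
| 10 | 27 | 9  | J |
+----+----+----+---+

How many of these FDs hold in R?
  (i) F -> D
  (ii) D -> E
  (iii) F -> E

(i) F -> D: F=O: rows 1, 3, 5, 7 → D takes values {27, 15} — violation; F=K: rows 6, 9 → D takes values {27, 21} — violation — fails.
(ii) D -> E: D=27: rows 1, 2, 4, 6, 7, 10 → E takes values {9, 5, 3, 11} — violation; D=15: rows 3, 5, 8 → E takes values {9, 11} — violation — fails.
(iii) F -> E: F=O: rows 1, 3, 5, 7 → E takes values {9, 11} — violation; F=K: rows 6, 9 → E takes values {11, 3} — violation — fails.
None of the 3 dependencies hold.

0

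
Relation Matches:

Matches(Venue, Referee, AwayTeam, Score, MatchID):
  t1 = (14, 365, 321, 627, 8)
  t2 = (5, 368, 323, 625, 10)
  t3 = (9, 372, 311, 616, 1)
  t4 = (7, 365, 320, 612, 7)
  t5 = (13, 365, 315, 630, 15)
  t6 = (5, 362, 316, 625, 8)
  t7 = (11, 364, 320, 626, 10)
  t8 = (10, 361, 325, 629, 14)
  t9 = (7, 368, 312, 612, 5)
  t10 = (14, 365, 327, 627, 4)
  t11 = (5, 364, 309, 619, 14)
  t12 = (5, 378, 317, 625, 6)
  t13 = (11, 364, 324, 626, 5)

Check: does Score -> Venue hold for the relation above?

Yes

Score=627: rows 1, 10 → Venue = 14, 14 ✓
Score=625: rows 2, 6, 12 → Venue = 5, 5, 5 ✓
Score=616: row 3 → Venue = 9 ✓
Score=612: rows 4, 9 → Venue = 7, 7 ✓
Score=630: row 5 → Venue = 13 ✓
Score=626: rows 7, 13 → Venue = 11, 11 ✓
Score=629: row 8 → Venue = 10 ✓
Score=619: row 11 → Venue = 5 ✓
Every Score value is associated with a single Venue value, so Score -> Venue holds.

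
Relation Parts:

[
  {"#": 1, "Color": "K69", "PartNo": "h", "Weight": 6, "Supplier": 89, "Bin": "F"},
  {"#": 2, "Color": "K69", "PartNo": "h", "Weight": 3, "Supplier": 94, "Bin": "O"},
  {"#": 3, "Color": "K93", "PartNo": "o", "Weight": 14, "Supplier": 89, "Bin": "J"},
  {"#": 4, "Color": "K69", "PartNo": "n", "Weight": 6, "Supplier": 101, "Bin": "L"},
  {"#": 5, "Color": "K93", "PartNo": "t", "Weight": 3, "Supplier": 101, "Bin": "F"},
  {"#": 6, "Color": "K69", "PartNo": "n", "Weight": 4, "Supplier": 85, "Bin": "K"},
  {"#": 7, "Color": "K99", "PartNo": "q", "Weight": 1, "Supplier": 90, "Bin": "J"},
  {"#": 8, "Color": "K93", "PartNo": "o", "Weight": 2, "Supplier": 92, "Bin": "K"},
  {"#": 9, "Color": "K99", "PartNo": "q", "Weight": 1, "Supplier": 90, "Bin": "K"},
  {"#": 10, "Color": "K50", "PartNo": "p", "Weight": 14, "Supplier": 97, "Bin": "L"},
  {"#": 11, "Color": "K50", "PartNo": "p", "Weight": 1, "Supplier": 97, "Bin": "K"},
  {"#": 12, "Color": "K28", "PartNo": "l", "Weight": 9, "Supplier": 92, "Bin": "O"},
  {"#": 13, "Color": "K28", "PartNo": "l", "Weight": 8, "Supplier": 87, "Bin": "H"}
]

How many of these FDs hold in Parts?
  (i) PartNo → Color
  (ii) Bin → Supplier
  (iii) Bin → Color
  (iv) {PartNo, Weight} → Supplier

(i) PartNo → Color: every LHS value maps to a single RHS value — holds.
(ii) Bin → Supplier: Bin=F: rows 1, 5 → Supplier takes values {89, 101} — violation; Bin=O: rows 2, 12 → Supplier takes values {94, 92} — violation; Bin=J: rows 3, 7 → Supplier takes values {89, 90} — violation; Bin=L: rows 4, 10 → Supplier takes values {101, 97} — violation; Bin=K: rows 6, 8, 9, 11 → Supplier takes values {85, 92, 90, 97} — violation — fails.
(iii) Bin → Color: Bin=F: rows 1, 5 → Color takes values {K69, K93} — violation; Bin=O: rows 2, 12 → Color takes values {K69, K28} — violation; Bin=J: rows 3, 7 → Color takes values {K93, K99} — violation; Bin=L: rows 4, 10 → Color takes values {K69, K50} — violation; Bin=K: rows 6, 8, 9, 11 → Color takes values {K69, K93, K99, K50} — violation — fails.
(iv) {PartNo, Weight} → Supplier: every LHS value maps to a single RHS value — holds.
2 of the 4 dependencies hold.

2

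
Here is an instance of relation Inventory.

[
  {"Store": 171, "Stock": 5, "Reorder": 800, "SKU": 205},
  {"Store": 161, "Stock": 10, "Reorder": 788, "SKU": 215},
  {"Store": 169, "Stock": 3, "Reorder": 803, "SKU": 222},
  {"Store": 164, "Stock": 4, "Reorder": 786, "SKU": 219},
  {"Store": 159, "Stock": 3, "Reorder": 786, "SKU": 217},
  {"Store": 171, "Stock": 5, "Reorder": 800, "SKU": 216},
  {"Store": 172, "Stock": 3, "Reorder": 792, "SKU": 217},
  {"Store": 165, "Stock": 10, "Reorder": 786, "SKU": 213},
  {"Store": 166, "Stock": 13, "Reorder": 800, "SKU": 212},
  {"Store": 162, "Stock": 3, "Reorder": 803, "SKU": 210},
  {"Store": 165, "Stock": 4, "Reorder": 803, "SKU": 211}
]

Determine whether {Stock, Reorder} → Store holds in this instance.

No

(Stock=5, Reorder=800): 2 rows → Store = 171, 171 ✓
(Stock=10, Reorder=788): 1 row → Store = 161 ✓
(Stock=3, Reorder=803): 2 rows → Store takes values {169, 162} — violation
(Stock=4, Reorder=786): 1 row → Store = 164 ✓
(Stock=3, Reorder=786): 1 row → Store = 159 ✓
(Stock=3, Reorder=792): 1 row → Store = 172 ✓
(Stock=10, Reorder=786): 1 row → Store = 165 ✓
(Stock=13, Reorder=800): 1 row → Store = 166 ✓
(Stock=4, Reorder=803): 1 row → Store = 165 ✓
Two rows agree on {Stock, Reorder} but differ on Store, so {Stock, Reorder} → Store does not hold.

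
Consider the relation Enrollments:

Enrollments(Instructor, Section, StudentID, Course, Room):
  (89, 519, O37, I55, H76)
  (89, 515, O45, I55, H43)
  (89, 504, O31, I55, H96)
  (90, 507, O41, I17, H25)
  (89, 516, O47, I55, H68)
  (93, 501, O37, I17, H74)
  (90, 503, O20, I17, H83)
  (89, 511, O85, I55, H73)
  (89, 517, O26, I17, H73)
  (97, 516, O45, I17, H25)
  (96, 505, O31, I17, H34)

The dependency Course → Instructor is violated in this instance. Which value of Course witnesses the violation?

I17

Course=I55: 5 rows → Instructor = 89, 89, 89, 89, 89 ✓
Course=I17: 6 rows → Instructor takes values {90, 93, 89, 97, 96} — violation
The only Course value with inconsistent Instructor is Course=I17.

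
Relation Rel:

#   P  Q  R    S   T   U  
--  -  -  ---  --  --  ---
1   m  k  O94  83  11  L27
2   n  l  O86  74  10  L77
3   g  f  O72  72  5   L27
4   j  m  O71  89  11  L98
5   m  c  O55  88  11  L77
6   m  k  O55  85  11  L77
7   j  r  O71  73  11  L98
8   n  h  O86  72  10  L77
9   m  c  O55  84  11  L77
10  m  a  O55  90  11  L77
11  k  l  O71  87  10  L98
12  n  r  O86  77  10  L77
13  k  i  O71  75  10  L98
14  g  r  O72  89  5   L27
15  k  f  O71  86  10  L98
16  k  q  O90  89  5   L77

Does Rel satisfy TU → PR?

(T=11, U=L27): row 1 → {P,R} = (m, O94) ✓
(T=10, U=L77): rows 2, 8, 12 → {P,R} = (n, O86), (n, O86), (n, O86) ✓
(T=5, U=L27): rows 3, 14 → {P,R} = (g, O72), (g, O72) ✓
(T=11, U=L98): rows 4, 7 → {P,R} = (j, O71), (j, O71) ✓
(T=11, U=L77): rows 5, 6, 9, 10 → {P,R} = (m, O55), (m, O55), (m, O55), (m, O55) ✓
(T=10, U=L98): rows 11, 13, 15 → {P,R} = (k, O71), (k, O71), (k, O71) ✓
(T=5, U=L77): row 16 → {P,R} = (k, O90) ✓
Every TU value is associated with a single PR value, so TU → PR holds.

Yes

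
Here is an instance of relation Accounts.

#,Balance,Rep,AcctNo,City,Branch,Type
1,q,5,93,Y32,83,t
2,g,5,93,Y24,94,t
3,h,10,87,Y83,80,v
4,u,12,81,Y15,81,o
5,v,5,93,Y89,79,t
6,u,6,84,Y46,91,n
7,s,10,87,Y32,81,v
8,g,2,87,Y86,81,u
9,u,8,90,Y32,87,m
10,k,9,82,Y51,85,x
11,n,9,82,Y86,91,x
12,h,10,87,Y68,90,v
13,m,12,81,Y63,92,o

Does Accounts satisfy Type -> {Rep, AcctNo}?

Type=t: rows 1, 2, 5 → {Rep,AcctNo} = (5, 93), (5, 93), (5, 93) ✓
Type=v: rows 3, 7, 12 → {Rep,AcctNo} = (10, 87), (10, 87), (10, 87) ✓
Type=o: rows 4, 13 → {Rep,AcctNo} = (12, 81), (12, 81) ✓
Type=n: row 6 → {Rep,AcctNo} = (6, 84) ✓
Type=u: row 8 → {Rep,AcctNo} = (2, 87) ✓
Type=m: row 9 → {Rep,AcctNo} = (8, 90) ✓
Type=x: rows 10, 11 → {Rep,AcctNo} = (9, 82), (9, 82) ✓
Every Type value is associated with a single {Rep, AcctNo} value, so Type -> {Rep, AcctNo} holds.

Yes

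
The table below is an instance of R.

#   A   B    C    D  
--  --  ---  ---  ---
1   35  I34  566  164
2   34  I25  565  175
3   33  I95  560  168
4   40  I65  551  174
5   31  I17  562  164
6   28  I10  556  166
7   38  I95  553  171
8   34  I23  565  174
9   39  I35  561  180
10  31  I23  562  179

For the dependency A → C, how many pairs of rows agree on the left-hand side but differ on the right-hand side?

A=34: all 2 rows agree on C — 0 pairs.
A=31: all 2 rows agree on C — 0 pairs.

0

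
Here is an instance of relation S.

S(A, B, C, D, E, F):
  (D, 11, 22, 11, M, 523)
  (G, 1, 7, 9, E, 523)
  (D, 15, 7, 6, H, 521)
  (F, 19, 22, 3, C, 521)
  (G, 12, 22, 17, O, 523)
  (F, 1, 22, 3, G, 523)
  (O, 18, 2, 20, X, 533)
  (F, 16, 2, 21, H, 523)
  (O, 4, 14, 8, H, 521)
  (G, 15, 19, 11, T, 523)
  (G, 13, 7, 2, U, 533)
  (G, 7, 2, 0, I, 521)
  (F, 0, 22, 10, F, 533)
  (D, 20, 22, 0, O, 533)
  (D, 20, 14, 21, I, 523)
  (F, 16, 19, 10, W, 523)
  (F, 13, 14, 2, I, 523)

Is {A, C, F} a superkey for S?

Yes

All 17 rows have distinct {A, C, F} values, so {A, C, F} → (all attributes) holds and {A, C, F} is a superkey.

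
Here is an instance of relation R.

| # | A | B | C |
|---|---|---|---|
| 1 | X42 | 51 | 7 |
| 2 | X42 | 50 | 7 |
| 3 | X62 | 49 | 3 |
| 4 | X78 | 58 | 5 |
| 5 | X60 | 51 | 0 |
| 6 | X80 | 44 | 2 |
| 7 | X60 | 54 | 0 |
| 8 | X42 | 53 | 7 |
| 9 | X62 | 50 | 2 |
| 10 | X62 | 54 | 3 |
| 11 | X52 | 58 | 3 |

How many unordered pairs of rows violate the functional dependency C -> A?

C=7: all 3 rows agree on A — 0 pairs.
C=3: violating pairs (3,11), (10,11) — 2 pairs.
C=0: all 2 rows agree on A — 0 pairs.
C=2: violating pairs (6,9) — 1 pair.

3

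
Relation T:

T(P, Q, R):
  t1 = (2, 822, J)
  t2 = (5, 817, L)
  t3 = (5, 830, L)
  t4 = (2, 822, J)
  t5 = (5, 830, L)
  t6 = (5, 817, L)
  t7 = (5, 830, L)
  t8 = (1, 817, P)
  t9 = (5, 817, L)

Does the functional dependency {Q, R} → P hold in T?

(Q=822, R=J): rows 1, 4 → P = 2, 2 ✓
(Q=817, R=L): rows 2, 6, 9 → P = 5, 5, 5 ✓
(Q=830, R=L): rows 3, 5, 7 → P = 5, 5, 5 ✓
(Q=817, R=P): row 8 → P = 1 ✓
Every {Q, R} value is associated with a single P value, so {Q, R} → P holds.

Yes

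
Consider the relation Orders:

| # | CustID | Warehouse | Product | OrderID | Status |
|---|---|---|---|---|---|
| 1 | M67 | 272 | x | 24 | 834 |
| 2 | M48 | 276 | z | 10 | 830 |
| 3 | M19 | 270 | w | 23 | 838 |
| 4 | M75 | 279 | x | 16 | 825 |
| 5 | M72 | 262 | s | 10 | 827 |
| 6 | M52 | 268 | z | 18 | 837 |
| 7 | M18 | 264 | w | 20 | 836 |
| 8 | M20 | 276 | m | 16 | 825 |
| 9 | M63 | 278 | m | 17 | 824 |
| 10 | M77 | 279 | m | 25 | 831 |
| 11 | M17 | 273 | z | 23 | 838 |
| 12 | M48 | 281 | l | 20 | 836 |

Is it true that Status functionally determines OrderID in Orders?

Status=834: row 1 → OrderID = 24 ✓
Status=830: row 2 → OrderID = 10 ✓
Status=838: rows 3, 11 → OrderID = 23, 23 ✓
Status=825: rows 4, 8 → OrderID = 16, 16 ✓
Status=827: row 5 → OrderID = 10 ✓
Status=837: row 6 → OrderID = 18 ✓
Status=836: rows 7, 12 → OrderID = 20, 20 ✓
Status=824: row 9 → OrderID = 17 ✓
Status=831: row 10 → OrderID = 25 ✓
Every Status value is associated with a single OrderID value, so Status -> OrderID holds.

Yes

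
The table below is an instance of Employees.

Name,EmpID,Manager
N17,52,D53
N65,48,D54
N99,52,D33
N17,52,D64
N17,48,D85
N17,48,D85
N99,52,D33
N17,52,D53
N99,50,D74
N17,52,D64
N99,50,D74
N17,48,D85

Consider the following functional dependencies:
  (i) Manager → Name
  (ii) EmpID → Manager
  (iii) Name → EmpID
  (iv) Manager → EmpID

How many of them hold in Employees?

2

(i) Manager → Name: every LHS value maps to a single RHS value — holds.
(ii) EmpID → Manager: EmpID=52: 6 rows → Manager takes values {D53, D33, D64} — violation; EmpID=48: 4 rows → Manager takes values {D54, D85} — violation — fails.
(iii) Name → EmpID: Name=N17: 7 rows → EmpID takes values {52, 48} — violation; Name=N99: 4 rows → EmpID takes values {52, 50} — violation — fails.
(iv) Manager → EmpID: every LHS value maps to a single RHS value — holds.
2 of the 4 dependencies hold.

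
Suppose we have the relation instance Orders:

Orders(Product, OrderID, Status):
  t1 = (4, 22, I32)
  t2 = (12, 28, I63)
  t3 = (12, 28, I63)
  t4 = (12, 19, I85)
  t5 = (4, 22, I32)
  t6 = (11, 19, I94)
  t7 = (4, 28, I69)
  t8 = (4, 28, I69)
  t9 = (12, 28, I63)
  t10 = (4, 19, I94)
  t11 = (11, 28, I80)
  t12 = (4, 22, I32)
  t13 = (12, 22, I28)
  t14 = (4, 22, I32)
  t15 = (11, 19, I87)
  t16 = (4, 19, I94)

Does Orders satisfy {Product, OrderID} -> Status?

(Product=4, OrderID=22): rows 1, 5, 12, 14 → Status = I32, I32, I32, I32 ✓
(Product=12, OrderID=28): rows 2, 3, 9 → Status = I63, I63, I63 ✓
(Product=12, OrderID=19): row 4 → Status = I85 ✓
(Product=11, OrderID=19): rows 6, 15 → Status takes values {I94, I87} — violation
(Product=4, OrderID=28): rows 7, 8 → Status = I69, I69 ✓
(Product=4, OrderID=19): rows 10, 16 → Status = I94, I94 ✓
(Product=11, OrderID=28): row 11 → Status = I80 ✓
(Product=12, OrderID=22): row 13 → Status = I28 ✓
Two rows agree on {Product, OrderID} but differ on Status, so {Product, OrderID} -> Status does not hold.

No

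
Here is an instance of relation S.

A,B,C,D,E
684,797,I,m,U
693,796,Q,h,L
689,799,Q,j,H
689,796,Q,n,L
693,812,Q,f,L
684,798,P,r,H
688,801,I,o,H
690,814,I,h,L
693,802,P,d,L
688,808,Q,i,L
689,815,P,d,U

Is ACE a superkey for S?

Two distinct rows share (A=693, C=Q, E=L), so ACE does not determine every attribute — not a superkey.

No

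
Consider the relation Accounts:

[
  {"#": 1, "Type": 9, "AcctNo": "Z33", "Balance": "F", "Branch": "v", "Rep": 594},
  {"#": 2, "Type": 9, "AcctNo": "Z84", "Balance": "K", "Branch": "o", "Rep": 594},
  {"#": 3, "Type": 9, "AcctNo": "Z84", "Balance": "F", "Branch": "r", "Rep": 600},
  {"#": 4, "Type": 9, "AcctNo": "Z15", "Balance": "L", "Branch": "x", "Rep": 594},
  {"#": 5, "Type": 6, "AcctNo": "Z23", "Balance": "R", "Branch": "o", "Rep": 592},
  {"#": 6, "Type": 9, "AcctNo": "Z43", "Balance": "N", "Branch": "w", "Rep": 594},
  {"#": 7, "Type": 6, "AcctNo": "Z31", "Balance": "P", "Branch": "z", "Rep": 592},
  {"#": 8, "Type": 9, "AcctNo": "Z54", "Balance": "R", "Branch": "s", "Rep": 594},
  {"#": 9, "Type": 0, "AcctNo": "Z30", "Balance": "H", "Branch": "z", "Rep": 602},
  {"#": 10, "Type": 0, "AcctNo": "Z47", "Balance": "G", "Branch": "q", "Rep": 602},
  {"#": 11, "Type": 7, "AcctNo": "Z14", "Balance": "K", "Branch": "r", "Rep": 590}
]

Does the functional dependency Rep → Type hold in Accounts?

Yes

Rep=594: rows 1, 2, 4, 6, 8 → Type = 9, 9, 9, 9, 9 ✓
Rep=600: row 3 → Type = 9 ✓
Rep=592: rows 5, 7 → Type = 6, 6 ✓
Rep=602: rows 9, 10 → Type = 0, 0 ✓
Rep=590: row 11 → Type = 7 ✓
Every Rep value is associated with a single Type value, so Rep → Type holds.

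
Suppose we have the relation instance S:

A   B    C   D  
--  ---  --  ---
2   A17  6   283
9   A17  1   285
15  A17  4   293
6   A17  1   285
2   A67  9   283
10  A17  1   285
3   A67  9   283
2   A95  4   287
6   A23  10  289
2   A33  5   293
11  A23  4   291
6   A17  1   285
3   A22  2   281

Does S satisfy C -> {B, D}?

C=6: 1 row → {B,D} = (A17, 283) ✓
C=1: 4 rows → {B,D} = (A17, 285), (A17, 285), (A17, 285), (A17, 285) ✓
C=4: 3 rows → {B,D} takes values {(A17, 293), (A95, 287), (A23, 291)} — violation
C=9: 2 rows → {B,D} = (A67, 283), (A67, 283) ✓
C=10: 1 row → {B,D} = (A23, 289) ✓
C=5: 1 row → {B,D} = (A33, 293) ✓
C=2: 1 row → {B,D} = (A22, 281) ✓
Two rows agree on C but differ on {B, D}, so C -> {B, D} does not hold.

No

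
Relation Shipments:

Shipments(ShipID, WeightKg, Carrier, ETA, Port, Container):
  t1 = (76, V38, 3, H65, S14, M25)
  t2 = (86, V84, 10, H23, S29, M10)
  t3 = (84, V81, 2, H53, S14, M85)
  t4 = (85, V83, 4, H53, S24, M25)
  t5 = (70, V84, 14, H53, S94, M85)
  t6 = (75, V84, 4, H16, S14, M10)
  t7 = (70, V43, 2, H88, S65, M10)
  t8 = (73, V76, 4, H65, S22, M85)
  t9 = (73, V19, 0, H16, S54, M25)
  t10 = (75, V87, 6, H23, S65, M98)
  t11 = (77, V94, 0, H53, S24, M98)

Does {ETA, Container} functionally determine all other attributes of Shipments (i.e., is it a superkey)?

No

Rows 3 and 5 have the same {ETA, Container} value (ETA=H53, Container=M85) but are distinct tuples, so {ETA, Container} does not determine every attribute — not a superkey.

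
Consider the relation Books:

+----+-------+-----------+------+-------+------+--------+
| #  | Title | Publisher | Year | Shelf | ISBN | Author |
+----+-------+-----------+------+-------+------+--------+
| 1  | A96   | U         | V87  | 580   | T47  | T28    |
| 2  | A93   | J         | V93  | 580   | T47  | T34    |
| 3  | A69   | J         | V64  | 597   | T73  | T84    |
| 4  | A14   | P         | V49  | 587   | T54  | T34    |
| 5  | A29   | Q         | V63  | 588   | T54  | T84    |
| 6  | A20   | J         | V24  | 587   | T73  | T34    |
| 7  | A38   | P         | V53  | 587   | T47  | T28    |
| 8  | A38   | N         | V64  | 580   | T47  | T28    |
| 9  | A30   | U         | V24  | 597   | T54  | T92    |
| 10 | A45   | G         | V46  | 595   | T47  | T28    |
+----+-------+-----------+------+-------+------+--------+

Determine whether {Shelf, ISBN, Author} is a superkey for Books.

No

Rows 1 and 8 have the same {Shelf, ISBN, Author} value (Shelf=580, ISBN=T47, Author=T28) but are distinct tuples, so {Shelf, ISBN, Author} does not determine every attribute — not a superkey.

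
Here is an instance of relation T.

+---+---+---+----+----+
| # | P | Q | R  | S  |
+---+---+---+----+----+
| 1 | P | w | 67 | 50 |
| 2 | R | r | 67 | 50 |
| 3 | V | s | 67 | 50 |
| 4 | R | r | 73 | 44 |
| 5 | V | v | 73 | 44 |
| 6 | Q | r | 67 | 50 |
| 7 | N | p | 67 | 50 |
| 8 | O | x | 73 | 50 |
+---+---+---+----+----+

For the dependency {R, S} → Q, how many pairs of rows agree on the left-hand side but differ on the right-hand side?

10

(R=67, S=50): violating pairs (1,2), (1,3), (1,6), (1,7), (2,3), (2,7), (3,6), (3,7), (6,7) — 9 pairs.
(R=73, S=44): violating pairs (4,5) — 1 pair.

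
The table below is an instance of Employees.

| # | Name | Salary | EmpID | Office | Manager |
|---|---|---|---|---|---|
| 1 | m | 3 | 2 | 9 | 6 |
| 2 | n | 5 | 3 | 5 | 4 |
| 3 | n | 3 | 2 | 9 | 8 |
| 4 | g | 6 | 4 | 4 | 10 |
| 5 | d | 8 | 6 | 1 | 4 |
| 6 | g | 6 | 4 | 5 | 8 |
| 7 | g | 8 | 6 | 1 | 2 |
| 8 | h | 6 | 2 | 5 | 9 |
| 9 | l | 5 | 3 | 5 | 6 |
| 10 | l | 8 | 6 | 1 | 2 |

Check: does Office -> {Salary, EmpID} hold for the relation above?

No

Office=9: rows 1, 3 → {Salary,EmpID} = (3, 2), (3, 2) ✓
Office=5: rows 2, 6, 8, 9 → {Salary,EmpID} takes values {(5, 3), (6, 4), (6, 2)} — violation
Office=4: row 4 → {Salary,EmpID} = (6, 4) ✓
Office=1: rows 5, 7, 10 → {Salary,EmpID} = (8, 6), (8, 6), (8, 6) ✓
Two rows agree on Office but differ on {Salary, EmpID}, so Office -> {Salary, EmpID} does not hold.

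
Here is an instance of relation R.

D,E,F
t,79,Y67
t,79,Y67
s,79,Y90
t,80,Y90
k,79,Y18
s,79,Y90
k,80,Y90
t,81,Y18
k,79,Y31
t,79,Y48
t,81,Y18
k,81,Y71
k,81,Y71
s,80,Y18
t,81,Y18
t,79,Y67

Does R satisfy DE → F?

No

(D=t, E=79): 4 rows → F takes values {Y67, Y48} — violation
(D=s, E=79): 2 rows → F = Y90, Y90 ✓
(D=t, E=80): 1 row → F = Y90 ✓
(D=k, E=79): 2 rows → F takes values {Y18, Y31} — violation
(D=k, E=80): 1 row → F = Y90 ✓
(D=t, E=81): 3 rows → F = Y18, Y18, Y18 ✓
(D=k, E=81): 2 rows → F = Y71, Y71 ✓
(D=s, E=80): 1 row → F = Y18 ✓
Two rows agree on DE but differ on F, so DE → F does not hold.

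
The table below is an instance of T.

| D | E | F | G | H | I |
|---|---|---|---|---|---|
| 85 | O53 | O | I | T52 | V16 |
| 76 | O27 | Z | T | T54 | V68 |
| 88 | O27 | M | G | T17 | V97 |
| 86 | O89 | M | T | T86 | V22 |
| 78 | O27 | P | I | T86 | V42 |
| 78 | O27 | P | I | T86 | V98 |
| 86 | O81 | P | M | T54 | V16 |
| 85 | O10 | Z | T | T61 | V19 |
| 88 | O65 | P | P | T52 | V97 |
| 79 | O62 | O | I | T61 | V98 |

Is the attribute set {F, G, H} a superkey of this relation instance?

No

Two distinct rows share (F=P, G=I, H=T86), so {F, G, H} does not determine every attribute — not a superkey.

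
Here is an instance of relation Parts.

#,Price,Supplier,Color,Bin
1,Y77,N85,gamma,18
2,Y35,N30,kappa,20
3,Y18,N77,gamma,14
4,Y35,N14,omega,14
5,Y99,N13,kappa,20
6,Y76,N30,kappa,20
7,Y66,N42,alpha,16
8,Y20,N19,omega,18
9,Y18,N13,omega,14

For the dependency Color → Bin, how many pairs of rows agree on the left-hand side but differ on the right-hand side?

Color=gamma: violating pairs (1,3) — 1 pair.
Color=kappa: all 3 rows agree on Bin — 0 pairs.
Color=omega: violating pairs (4,8), (8,9) — 2 pairs.

3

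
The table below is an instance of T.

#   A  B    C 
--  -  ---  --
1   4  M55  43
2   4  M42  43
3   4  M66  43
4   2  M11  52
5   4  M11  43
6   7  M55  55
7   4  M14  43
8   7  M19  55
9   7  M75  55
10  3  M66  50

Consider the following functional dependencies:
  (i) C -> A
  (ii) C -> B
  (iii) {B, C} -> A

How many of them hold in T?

2

(i) C -> A: every LHS value maps to a single RHS value — holds.
(ii) C -> B: C=43: rows 1, 2, 3, 5, 7 → B takes values {M55, M42, M66, M11, M14} — violation; C=55: rows 6, 8, 9 → B takes values {M55, M19, M75} — violation — fails.
(iii) {B, C} -> A: every LHS value maps to a single RHS value — holds.
2 of the 3 dependencies hold.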